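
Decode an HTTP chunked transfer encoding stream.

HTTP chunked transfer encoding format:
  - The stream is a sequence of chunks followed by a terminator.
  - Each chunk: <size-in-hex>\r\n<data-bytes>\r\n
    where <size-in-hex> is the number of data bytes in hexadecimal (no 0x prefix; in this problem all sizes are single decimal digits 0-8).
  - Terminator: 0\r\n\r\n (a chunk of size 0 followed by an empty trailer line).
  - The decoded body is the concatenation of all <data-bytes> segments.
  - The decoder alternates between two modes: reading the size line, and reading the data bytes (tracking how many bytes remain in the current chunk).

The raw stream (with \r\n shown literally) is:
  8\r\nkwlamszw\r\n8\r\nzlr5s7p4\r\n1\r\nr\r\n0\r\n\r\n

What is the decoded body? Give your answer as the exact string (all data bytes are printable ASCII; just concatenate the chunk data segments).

Chunk 1: stream[0..1]='8' size=0x8=8, data at stream[3..11]='kwlamszw' -> body[0..8], body so far='kwlamszw'
Chunk 2: stream[13..14]='8' size=0x8=8, data at stream[16..24]='zlr5s7p4' -> body[8..16], body so far='kwlamszwzlr5s7p4'
Chunk 3: stream[26..27]='1' size=0x1=1, data at stream[29..30]='r' -> body[16..17], body so far='kwlamszwzlr5s7p4r'
Chunk 4: stream[32..33]='0' size=0 (terminator). Final body='kwlamszwzlr5s7p4r' (17 bytes)

Answer: kwlamszwzlr5s7p4r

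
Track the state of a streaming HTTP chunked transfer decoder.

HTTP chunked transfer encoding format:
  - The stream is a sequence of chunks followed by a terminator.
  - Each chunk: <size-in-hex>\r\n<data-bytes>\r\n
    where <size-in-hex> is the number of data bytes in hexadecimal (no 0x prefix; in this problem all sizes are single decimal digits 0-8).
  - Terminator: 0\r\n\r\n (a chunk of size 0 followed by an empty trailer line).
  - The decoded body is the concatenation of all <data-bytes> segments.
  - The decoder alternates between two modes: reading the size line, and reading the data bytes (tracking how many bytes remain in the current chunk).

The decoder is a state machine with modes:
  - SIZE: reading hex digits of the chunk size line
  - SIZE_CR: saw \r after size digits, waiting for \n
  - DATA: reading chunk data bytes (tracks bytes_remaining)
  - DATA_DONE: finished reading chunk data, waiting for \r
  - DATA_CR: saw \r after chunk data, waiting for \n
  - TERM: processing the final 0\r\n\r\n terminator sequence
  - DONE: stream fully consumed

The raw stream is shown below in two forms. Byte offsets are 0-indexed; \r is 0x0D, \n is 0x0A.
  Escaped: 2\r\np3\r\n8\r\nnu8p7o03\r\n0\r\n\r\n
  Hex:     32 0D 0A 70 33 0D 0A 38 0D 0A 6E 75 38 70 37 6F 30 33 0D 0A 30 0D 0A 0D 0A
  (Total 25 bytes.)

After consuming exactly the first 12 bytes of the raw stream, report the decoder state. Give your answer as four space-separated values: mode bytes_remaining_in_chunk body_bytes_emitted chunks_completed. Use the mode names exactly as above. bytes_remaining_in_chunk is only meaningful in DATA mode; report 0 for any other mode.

Answer: DATA 6 4 1

Derivation:
Byte 0 = '2': mode=SIZE remaining=0 emitted=0 chunks_done=0
Byte 1 = 0x0D: mode=SIZE_CR remaining=0 emitted=0 chunks_done=0
Byte 2 = 0x0A: mode=DATA remaining=2 emitted=0 chunks_done=0
Byte 3 = 'p': mode=DATA remaining=1 emitted=1 chunks_done=0
Byte 4 = '3': mode=DATA_DONE remaining=0 emitted=2 chunks_done=0
Byte 5 = 0x0D: mode=DATA_CR remaining=0 emitted=2 chunks_done=0
Byte 6 = 0x0A: mode=SIZE remaining=0 emitted=2 chunks_done=1
Byte 7 = '8': mode=SIZE remaining=0 emitted=2 chunks_done=1
Byte 8 = 0x0D: mode=SIZE_CR remaining=0 emitted=2 chunks_done=1
Byte 9 = 0x0A: mode=DATA remaining=8 emitted=2 chunks_done=1
Byte 10 = 'n': mode=DATA remaining=7 emitted=3 chunks_done=1
Byte 11 = 'u': mode=DATA remaining=6 emitted=4 chunks_done=1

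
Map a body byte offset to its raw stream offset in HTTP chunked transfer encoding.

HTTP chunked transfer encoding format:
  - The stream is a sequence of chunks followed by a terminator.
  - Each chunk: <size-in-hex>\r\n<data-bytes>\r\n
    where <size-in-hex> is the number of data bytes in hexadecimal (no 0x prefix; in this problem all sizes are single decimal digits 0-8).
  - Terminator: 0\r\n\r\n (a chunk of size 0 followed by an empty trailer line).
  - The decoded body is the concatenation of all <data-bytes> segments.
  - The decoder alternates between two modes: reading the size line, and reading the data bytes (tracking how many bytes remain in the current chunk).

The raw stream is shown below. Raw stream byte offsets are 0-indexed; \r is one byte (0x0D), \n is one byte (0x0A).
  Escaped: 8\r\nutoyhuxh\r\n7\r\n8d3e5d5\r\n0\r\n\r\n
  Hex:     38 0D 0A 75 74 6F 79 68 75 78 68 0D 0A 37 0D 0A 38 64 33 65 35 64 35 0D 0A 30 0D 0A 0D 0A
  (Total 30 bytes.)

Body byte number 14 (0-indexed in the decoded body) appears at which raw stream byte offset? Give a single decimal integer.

Answer: 22

Derivation:
Chunk 1: stream[0..1]='8' size=0x8=8, data at stream[3..11]='utoyhuxh' -> body[0..8], body so far='utoyhuxh'
Chunk 2: stream[13..14]='7' size=0x7=7, data at stream[16..23]='8d3e5d5' -> body[8..15], body so far='utoyhuxh8d3e5d5'
Chunk 3: stream[25..26]='0' size=0 (terminator). Final body='utoyhuxh8d3e5d5' (15 bytes)
Body byte 14 at stream offset 22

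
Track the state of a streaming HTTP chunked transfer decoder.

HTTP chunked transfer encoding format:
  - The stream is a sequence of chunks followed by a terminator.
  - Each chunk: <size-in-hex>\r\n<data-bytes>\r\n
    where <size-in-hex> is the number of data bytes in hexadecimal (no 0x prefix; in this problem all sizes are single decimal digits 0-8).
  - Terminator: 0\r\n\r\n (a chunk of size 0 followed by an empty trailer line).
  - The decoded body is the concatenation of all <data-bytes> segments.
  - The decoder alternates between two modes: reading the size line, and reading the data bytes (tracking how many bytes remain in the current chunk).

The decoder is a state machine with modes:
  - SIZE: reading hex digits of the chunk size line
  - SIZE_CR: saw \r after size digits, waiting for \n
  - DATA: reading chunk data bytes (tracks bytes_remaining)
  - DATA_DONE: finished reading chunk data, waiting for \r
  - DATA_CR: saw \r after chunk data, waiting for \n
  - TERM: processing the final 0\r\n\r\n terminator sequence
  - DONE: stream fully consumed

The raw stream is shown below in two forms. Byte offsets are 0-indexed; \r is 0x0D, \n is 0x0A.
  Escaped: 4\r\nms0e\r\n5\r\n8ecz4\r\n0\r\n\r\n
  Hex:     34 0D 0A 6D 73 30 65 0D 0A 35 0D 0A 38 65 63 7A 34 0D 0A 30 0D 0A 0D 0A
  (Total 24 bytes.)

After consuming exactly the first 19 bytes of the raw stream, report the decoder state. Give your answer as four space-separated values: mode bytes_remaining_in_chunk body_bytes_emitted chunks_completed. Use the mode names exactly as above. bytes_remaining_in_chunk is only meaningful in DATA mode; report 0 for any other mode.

Answer: SIZE 0 9 2

Derivation:
Byte 0 = '4': mode=SIZE remaining=0 emitted=0 chunks_done=0
Byte 1 = 0x0D: mode=SIZE_CR remaining=0 emitted=0 chunks_done=0
Byte 2 = 0x0A: mode=DATA remaining=4 emitted=0 chunks_done=0
Byte 3 = 'm': mode=DATA remaining=3 emitted=1 chunks_done=0
Byte 4 = 's': mode=DATA remaining=2 emitted=2 chunks_done=0
Byte 5 = '0': mode=DATA remaining=1 emitted=3 chunks_done=0
Byte 6 = 'e': mode=DATA_DONE remaining=0 emitted=4 chunks_done=0
Byte 7 = 0x0D: mode=DATA_CR remaining=0 emitted=4 chunks_done=0
Byte 8 = 0x0A: mode=SIZE remaining=0 emitted=4 chunks_done=1
Byte 9 = '5': mode=SIZE remaining=0 emitted=4 chunks_done=1
Byte 10 = 0x0D: mode=SIZE_CR remaining=0 emitted=4 chunks_done=1
Byte 11 = 0x0A: mode=DATA remaining=5 emitted=4 chunks_done=1
Byte 12 = '8': mode=DATA remaining=4 emitted=5 chunks_done=1
Byte 13 = 'e': mode=DATA remaining=3 emitted=6 chunks_done=1
Byte 14 = 'c': mode=DATA remaining=2 emitted=7 chunks_done=1
Byte 15 = 'z': mode=DATA remaining=1 emitted=8 chunks_done=1
Byte 16 = '4': mode=DATA_DONE remaining=0 emitted=9 chunks_done=1
Byte 17 = 0x0D: mode=DATA_CR remaining=0 emitted=9 chunks_done=1
Byte 18 = 0x0A: mode=SIZE remaining=0 emitted=9 chunks_done=2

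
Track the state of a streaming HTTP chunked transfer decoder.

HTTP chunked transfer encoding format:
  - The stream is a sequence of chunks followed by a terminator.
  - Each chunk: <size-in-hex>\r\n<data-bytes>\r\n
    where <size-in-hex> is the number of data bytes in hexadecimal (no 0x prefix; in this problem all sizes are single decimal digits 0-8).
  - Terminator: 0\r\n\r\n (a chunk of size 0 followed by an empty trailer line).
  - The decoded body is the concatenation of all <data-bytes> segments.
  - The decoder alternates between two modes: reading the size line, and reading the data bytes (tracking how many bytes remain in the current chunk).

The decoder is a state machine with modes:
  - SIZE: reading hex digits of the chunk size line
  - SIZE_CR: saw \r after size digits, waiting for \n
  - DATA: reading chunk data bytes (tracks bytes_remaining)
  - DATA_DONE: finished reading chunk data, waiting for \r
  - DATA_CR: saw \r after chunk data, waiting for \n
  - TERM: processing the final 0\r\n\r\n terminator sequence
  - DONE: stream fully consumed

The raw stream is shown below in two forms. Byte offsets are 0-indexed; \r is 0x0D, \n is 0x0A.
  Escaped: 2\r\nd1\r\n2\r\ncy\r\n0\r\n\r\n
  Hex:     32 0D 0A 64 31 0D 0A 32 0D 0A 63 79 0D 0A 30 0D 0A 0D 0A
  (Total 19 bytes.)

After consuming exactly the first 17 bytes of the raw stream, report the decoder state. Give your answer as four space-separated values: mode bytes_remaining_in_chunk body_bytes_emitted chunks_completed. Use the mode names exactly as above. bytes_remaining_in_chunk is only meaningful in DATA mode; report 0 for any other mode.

Answer: TERM 0 4 2

Derivation:
Byte 0 = '2': mode=SIZE remaining=0 emitted=0 chunks_done=0
Byte 1 = 0x0D: mode=SIZE_CR remaining=0 emitted=0 chunks_done=0
Byte 2 = 0x0A: mode=DATA remaining=2 emitted=0 chunks_done=0
Byte 3 = 'd': mode=DATA remaining=1 emitted=1 chunks_done=0
Byte 4 = '1': mode=DATA_DONE remaining=0 emitted=2 chunks_done=0
Byte 5 = 0x0D: mode=DATA_CR remaining=0 emitted=2 chunks_done=0
Byte 6 = 0x0A: mode=SIZE remaining=0 emitted=2 chunks_done=1
Byte 7 = '2': mode=SIZE remaining=0 emitted=2 chunks_done=1
Byte 8 = 0x0D: mode=SIZE_CR remaining=0 emitted=2 chunks_done=1
Byte 9 = 0x0A: mode=DATA remaining=2 emitted=2 chunks_done=1
Byte 10 = 'c': mode=DATA remaining=1 emitted=3 chunks_done=1
Byte 11 = 'y': mode=DATA_DONE remaining=0 emitted=4 chunks_done=1
Byte 12 = 0x0D: mode=DATA_CR remaining=0 emitted=4 chunks_done=1
Byte 13 = 0x0A: mode=SIZE remaining=0 emitted=4 chunks_done=2
Byte 14 = '0': mode=SIZE remaining=0 emitted=4 chunks_done=2
Byte 15 = 0x0D: mode=SIZE_CR remaining=0 emitted=4 chunks_done=2
Byte 16 = 0x0A: mode=TERM remaining=0 emitted=4 chunks_done=2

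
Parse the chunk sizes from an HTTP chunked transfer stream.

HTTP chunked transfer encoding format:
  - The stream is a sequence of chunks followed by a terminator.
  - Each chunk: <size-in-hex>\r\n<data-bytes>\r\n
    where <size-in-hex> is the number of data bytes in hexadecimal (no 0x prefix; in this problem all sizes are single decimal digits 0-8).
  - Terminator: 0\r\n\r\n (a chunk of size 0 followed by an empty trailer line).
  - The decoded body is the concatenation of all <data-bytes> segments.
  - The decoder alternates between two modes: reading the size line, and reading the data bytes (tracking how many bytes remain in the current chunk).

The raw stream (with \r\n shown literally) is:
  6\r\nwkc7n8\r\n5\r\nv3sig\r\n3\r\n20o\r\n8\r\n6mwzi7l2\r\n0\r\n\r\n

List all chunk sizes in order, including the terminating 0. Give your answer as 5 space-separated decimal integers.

Answer: 6 5 3 8 0

Derivation:
Chunk 1: stream[0..1]='6' size=0x6=6, data at stream[3..9]='wkc7n8' -> body[0..6], body so far='wkc7n8'
Chunk 2: stream[11..12]='5' size=0x5=5, data at stream[14..19]='v3sig' -> body[6..11], body so far='wkc7n8v3sig'
Chunk 3: stream[21..22]='3' size=0x3=3, data at stream[24..27]='20o' -> body[11..14], body so far='wkc7n8v3sig20o'
Chunk 4: stream[29..30]='8' size=0x8=8, data at stream[32..40]='6mwzi7l2' -> body[14..22], body so far='wkc7n8v3sig20o6mwzi7l2'
Chunk 5: stream[42..43]='0' size=0 (terminator). Final body='wkc7n8v3sig20o6mwzi7l2' (22 bytes)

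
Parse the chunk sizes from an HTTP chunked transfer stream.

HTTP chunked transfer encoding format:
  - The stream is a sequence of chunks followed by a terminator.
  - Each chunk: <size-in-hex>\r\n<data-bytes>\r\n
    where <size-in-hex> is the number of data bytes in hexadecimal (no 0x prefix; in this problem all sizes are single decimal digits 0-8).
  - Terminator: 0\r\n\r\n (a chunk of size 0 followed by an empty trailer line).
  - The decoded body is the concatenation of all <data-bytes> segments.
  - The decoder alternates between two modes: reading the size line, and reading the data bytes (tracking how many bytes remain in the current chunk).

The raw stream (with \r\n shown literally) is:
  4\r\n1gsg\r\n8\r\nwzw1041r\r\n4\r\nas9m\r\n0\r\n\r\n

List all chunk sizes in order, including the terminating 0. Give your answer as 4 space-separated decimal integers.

Answer: 4 8 4 0

Derivation:
Chunk 1: stream[0..1]='4' size=0x4=4, data at stream[3..7]='1gsg' -> body[0..4], body so far='1gsg'
Chunk 2: stream[9..10]='8' size=0x8=8, data at stream[12..20]='wzw1041r' -> body[4..12], body so far='1gsgwzw1041r'
Chunk 3: stream[22..23]='4' size=0x4=4, data at stream[25..29]='as9m' -> body[12..16], body so far='1gsgwzw1041ras9m'
Chunk 4: stream[31..32]='0' size=0 (terminator). Final body='1gsgwzw1041ras9m' (16 bytes)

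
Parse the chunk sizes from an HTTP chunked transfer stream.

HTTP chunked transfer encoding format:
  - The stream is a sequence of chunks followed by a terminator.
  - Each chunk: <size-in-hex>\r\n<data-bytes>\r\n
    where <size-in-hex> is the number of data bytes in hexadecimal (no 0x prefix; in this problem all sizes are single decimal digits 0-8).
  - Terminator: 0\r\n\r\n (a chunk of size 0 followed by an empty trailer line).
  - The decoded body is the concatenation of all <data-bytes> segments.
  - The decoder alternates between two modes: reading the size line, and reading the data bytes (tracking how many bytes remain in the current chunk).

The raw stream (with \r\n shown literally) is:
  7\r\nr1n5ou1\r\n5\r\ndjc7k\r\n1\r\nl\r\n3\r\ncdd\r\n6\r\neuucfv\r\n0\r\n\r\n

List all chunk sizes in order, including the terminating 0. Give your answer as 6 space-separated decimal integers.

Answer: 7 5 1 3 6 0

Derivation:
Chunk 1: stream[0..1]='7' size=0x7=7, data at stream[3..10]='r1n5ou1' -> body[0..7], body so far='r1n5ou1'
Chunk 2: stream[12..13]='5' size=0x5=5, data at stream[15..20]='djc7k' -> body[7..12], body so far='r1n5ou1djc7k'
Chunk 3: stream[22..23]='1' size=0x1=1, data at stream[25..26]='l' -> body[12..13], body so far='r1n5ou1djc7kl'
Chunk 4: stream[28..29]='3' size=0x3=3, data at stream[31..34]='cdd' -> body[13..16], body so far='r1n5ou1djc7klcdd'
Chunk 5: stream[36..37]='6' size=0x6=6, data at stream[39..45]='euucfv' -> body[16..22], body so far='r1n5ou1djc7klcddeuucfv'
Chunk 6: stream[47..48]='0' size=0 (terminator). Final body='r1n5ou1djc7klcddeuucfv' (22 bytes)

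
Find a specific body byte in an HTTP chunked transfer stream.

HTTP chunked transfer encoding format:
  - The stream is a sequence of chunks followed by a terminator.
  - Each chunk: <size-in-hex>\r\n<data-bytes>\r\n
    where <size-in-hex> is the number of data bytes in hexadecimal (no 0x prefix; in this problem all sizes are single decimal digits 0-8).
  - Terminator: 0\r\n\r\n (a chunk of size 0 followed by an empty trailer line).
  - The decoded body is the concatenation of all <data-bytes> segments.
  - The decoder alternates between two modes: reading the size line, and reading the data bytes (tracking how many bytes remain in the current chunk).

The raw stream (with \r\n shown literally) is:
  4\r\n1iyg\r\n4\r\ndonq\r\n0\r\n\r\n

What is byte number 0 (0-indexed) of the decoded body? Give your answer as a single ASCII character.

Answer: 1

Derivation:
Chunk 1: stream[0..1]='4' size=0x4=4, data at stream[3..7]='1iyg' -> body[0..4], body so far='1iyg'
Chunk 2: stream[9..10]='4' size=0x4=4, data at stream[12..16]='donq' -> body[4..8], body so far='1iygdonq'
Chunk 3: stream[18..19]='0' size=0 (terminator). Final body='1iygdonq' (8 bytes)
Body byte 0 = '1'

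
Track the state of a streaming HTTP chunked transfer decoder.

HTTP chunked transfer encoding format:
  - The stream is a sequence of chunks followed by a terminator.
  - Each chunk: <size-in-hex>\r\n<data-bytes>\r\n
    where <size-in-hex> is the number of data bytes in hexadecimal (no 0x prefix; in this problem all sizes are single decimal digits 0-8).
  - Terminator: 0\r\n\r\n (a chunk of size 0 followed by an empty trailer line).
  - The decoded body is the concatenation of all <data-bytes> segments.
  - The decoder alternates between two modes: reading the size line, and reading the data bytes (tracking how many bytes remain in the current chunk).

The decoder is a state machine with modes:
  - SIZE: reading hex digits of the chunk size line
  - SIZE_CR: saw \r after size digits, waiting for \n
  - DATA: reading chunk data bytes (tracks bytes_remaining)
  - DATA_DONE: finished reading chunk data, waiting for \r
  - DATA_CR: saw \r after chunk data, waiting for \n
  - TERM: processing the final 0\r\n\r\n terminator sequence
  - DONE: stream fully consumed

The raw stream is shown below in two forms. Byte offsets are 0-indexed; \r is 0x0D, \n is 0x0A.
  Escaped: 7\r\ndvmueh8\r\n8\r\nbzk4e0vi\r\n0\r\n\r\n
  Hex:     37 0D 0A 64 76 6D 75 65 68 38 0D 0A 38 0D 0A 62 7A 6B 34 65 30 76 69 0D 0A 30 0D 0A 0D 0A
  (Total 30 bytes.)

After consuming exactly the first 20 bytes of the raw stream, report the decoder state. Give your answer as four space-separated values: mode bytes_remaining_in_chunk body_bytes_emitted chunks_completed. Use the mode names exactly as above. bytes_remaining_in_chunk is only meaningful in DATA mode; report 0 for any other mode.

Byte 0 = '7': mode=SIZE remaining=0 emitted=0 chunks_done=0
Byte 1 = 0x0D: mode=SIZE_CR remaining=0 emitted=0 chunks_done=0
Byte 2 = 0x0A: mode=DATA remaining=7 emitted=0 chunks_done=0
Byte 3 = 'd': mode=DATA remaining=6 emitted=1 chunks_done=0
Byte 4 = 'v': mode=DATA remaining=5 emitted=2 chunks_done=0
Byte 5 = 'm': mode=DATA remaining=4 emitted=3 chunks_done=0
Byte 6 = 'u': mode=DATA remaining=3 emitted=4 chunks_done=0
Byte 7 = 'e': mode=DATA remaining=2 emitted=5 chunks_done=0
Byte 8 = 'h': mode=DATA remaining=1 emitted=6 chunks_done=0
Byte 9 = '8': mode=DATA_DONE remaining=0 emitted=7 chunks_done=0
Byte 10 = 0x0D: mode=DATA_CR remaining=0 emitted=7 chunks_done=0
Byte 11 = 0x0A: mode=SIZE remaining=0 emitted=7 chunks_done=1
Byte 12 = '8': mode=SIZE remaining=0 emitted=7 chunks_done=1
Byte 13 = 0x0D: mode=SIZE_CR remaining=0 emitted=7 chunks_done=1
Byte 14 = 0x0A: mode=DATA remaining=8 emitted=7 chunks_done=1
Byte 15 = 'b': mode=DATA remaining=7 emitted=8 chunks_done=1
Byte 16 = 'z': mode=DATA remaining=6 emitted=9 chunks_done=1
Byte 17 = 'k': mode=DATA remaining=5 emitted=10 chunks_done=1
Byte 18 = '4': mode=DATA remaining=4 emitted=11 chunks_done=1
Byte 19 = 'e': mode=DATA remaining=3 emitted=12 chunks_done=1

Answer: DATA 3 12 1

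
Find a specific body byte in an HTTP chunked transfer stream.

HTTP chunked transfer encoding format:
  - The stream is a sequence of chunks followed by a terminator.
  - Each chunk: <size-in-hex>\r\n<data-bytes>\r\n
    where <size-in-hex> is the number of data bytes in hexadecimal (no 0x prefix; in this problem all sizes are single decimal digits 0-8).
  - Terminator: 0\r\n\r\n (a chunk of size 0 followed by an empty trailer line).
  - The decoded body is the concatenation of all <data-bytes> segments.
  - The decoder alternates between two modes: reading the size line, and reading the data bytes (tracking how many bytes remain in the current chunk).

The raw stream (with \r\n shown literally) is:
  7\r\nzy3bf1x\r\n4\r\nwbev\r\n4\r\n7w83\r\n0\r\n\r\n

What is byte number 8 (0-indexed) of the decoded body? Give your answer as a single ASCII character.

Chunk 1: stream[0..1]='7' size=0x7=7, data at stream[3..10]='zy3bf1x' -> body[0..7], body so far='zy3bf1x'
Chunk 2: stream[12..13]='4' size=0x4=4, data at stream[15..19]='wbev' -> body[7..11], body so far='zy3bf1xwbev'
Chunk 3: stream[21..22]='4' size=0x4=4, data at stream[24..28]='7w83' -> body[11..15], body so far='zy3bf1xwbev7w83'
Chunk 4: stream[30..31]='0' size=0 (terminator). Final body='zy3bf1xwbev7w83' (15 bytes)
Body byte 8 = 'b'

Answer: b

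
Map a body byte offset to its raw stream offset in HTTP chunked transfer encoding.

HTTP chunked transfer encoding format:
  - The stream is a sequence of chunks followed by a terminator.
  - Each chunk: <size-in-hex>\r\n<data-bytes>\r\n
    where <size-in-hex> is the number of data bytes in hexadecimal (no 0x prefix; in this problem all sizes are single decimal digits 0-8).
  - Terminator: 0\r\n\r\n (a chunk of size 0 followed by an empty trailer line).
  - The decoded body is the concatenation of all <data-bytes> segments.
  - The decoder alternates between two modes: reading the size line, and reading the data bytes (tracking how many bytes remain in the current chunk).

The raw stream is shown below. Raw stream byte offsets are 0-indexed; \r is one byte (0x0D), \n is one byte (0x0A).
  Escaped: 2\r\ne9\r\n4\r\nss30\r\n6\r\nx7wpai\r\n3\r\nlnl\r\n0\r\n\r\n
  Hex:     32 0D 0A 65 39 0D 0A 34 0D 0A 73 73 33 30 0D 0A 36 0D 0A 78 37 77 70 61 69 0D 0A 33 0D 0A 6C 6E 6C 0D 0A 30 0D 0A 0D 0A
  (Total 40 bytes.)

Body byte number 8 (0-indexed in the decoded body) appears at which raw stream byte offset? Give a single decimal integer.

Answer: 21

Derivation:
Chunk 1: stream[0..1]='2' size=0x2=2, data at stream[3..5]='e9' -> body[0..2], body so far='e9'
Chunk 2: stream[7..8]='4' size=0x4=4, data at stream[10..14]='ss30' -> body[2..6], body so far='e9ss30'
Chunk 3: stream[16..17]='6' size=0x6=6, data at stream[19..25]='x7wpai' -> body[6..12], body so far='e9ss30x7wpai'
Chunk 4: stream[27..28]='3' size=0x3=3, data at stream[30..33]='lnl' -> body[12..15], body so far='e9ss30x7wpailnl'
Chunk 5: stream[35..36]='0' size=0 (terminator). Final body='e9ss30x7wpailnl' (15 bytes)
Body byte 8 at stream offset 21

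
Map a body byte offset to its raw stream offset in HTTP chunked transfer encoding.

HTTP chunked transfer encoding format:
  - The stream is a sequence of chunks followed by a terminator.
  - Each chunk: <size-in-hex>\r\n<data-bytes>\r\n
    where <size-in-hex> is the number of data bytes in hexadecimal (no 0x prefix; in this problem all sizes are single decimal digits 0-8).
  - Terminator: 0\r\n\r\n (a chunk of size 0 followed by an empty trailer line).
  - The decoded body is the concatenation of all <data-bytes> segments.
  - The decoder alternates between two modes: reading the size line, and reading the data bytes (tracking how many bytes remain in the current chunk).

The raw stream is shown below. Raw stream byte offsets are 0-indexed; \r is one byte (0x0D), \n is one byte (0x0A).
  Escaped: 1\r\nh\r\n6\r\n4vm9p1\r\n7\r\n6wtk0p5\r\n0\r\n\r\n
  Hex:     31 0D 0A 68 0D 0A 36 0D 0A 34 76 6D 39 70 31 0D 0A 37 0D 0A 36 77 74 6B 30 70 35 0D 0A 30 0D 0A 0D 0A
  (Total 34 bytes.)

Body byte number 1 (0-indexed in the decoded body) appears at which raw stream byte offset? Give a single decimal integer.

Answer: 9

Derivation:
Chunk 1: stream[0..1]='1' size=0x1=1, data at stream[3..4]='h' -> body[0..1], body so far='h'
Chunk 2: stream[6..7]='6' size=0x6=6, data at stream[9..15]='4vm9p1' -> body[1..7], body so far='h4vm9p1'
Chunk 3: stream[17..18]='7' size=0x7=7, data at stream[20..27]='6wtk0p5' -> body[7..14], body so far='h4vm9p16wtk0p5'
Chunk 4: stream[29..30]='0' size=0 (terminator). Final body='h4vm9p16wtk0p5' (14 bytes)
Body byte 1 at stream offset 9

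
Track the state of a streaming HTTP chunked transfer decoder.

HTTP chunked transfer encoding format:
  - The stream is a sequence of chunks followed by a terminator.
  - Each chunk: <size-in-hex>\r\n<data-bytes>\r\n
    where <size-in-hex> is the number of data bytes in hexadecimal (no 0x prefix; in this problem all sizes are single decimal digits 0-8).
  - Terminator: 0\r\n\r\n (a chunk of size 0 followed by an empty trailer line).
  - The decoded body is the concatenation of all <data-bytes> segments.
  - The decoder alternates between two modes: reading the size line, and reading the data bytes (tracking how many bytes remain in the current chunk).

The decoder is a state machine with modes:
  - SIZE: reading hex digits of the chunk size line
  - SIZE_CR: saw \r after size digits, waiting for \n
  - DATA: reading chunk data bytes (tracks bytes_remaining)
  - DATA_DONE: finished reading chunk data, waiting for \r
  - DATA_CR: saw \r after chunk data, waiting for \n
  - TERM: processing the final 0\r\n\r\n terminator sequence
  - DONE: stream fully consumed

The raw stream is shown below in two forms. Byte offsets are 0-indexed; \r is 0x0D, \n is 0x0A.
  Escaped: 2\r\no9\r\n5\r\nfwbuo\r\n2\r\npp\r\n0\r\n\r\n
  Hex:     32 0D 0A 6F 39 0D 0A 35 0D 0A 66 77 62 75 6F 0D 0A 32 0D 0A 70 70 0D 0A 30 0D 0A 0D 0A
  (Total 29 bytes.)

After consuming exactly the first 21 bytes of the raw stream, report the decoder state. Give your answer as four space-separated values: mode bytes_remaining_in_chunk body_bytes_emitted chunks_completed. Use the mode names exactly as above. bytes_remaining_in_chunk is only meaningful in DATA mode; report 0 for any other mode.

Byte 0 = '2': mode=SIZE remaining=0 emitted=0 chunks_done=0
Byte 1 = 0x0D: mode=SIZE_CR remaining=0 emitted=0 chunks_done=0
Byte 2 = 0x0A: mode=DATA remaining=2 emitted=0 chunks_done=0
Byte 3 = 'o': mode=DATA remaining=1 emitted=1 chunks_done=0
Byte 4 = '9': mode=DATA_DONE remaining=0 emitted=2 chunks_done=0
Byte 5 = 0x0D: mode=DATA_CR remaining=0 emitted=2 chunks_done=0
Byte 6 = 0x0A: mode=SIZE remaining=0 emitted=2 chunks_done=1
Byte 7 = '5': mode=SIZE remaining=0 emitted=2 chunks_done=1
Byte 8 = 0x0D: mode=SIZE_CR remaining=0 emitted=2 chunks_done=1
Byte 9 = 0x0A: mode=DATA remaining=5 emitted=2 chunks_done=1
Byte 10 = 'f': mode=DATA remaining=4 emitted=3 chunks_done=1
Byte 11 = 'w': mode=DATA remaining=3 emitted=4 chunks_done=1
Byte 12 = 'b': mode=DATA remaining=2 emitted=5 chunks_done=1
Byte 13 = 'u': mode=DATA remaining=1 emitted=6 chunks_done=1
Byte 14 = 'o': mode=DATA_DONE remaining=0 emitted=7 chunks_done=1
Byte 15 = 0x0D: mode=DATA_CR remaining=0 emitted=7 chunks_done=1
Byte 16 = 0x0A: mode=SIZE remaining=0 emitted=7 chunks_done=2
Byte 17 = '2': mode=SIZE remaining=0 emitted=7 chunks_done=2
Byte 18 = 0x0D: mode=SIZE_CR remaining=0 emitted=7 chunks_done=2
Byte 19 = 0x0A: mode=DATA remaining=2 emitted=7 chunks_done=2
Byte 20 = 'p': mode=DATA remaining=1 emitted=8 chunks_done=2

Answer: DATA 1 8 2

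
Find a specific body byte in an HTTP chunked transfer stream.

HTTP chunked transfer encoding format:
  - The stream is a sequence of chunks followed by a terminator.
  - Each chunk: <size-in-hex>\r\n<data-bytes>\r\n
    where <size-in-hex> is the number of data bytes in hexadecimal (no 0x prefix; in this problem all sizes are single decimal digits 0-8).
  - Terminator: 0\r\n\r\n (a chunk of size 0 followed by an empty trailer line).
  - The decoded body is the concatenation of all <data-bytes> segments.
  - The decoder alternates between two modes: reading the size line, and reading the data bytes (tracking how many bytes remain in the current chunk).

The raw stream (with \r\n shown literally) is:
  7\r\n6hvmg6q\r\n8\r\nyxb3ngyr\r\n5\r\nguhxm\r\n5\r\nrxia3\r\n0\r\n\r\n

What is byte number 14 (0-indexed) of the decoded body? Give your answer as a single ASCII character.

Answer: r

Derivation:
Chunk 1: stream[0..1]='7' size=0x7=7, data at stream[3..10]='6hvmg6q' -> body[0..7], body so far='6hvmg6q'
Chunk 2: stream[12..13]='8' size=0x8=8, data at stream[15..23]='yxb3ngyr' -> body[7..15], body so far='6hvmg6qyxb3ngyr'
Chunk 3: stream[25..26]='5' size=0x5=5, data at stream[28..33]='guhxm' -> body[15..20], body so far='6hvmg6qyxb3ngyrguhxm'
Chunk 4: stream[35..36]='5' size=0x5=5, data at stream[38..43]='rxia3' -> body[20..25], body so far='6hvmg6qyxb3ngyrguhxmrxia3'
Chunk 5: stream[45..46]='0' size=0 (terminator). Final body='6hvmg6qyxb3ngyrguhxmrxia3' (25 bytes)
Body byte 14 = 'r'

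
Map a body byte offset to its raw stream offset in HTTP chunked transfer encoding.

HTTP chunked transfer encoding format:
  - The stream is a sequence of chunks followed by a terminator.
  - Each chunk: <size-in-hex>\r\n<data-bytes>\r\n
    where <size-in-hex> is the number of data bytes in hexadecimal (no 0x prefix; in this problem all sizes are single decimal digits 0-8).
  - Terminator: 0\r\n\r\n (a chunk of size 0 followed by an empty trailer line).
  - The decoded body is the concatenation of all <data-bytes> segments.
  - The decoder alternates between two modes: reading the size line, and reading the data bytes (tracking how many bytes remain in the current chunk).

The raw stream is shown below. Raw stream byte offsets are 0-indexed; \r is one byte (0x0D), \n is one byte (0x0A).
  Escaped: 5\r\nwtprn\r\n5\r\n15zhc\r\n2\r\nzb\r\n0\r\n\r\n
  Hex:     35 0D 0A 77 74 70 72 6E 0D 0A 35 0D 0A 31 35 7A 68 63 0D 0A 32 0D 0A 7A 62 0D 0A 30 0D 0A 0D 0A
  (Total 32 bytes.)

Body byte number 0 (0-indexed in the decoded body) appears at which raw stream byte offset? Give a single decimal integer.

Answer: 3

Derivation:
Chunk 1: stream[0..1]='5' size=0x5=5, data at stream[3..8]='wtprn' -> body[0..5], body so far='wtprn'
Chunk 2: stream[10..11]='5' size=0x5=5, data at stream[13..18]='15zhc' -> body[5..10], body so far='wtprn15zhc'
Chunk 3: stream[20..21]='2' size=0x2=2, data at stream[23..25]='zb' -> body[10..12], body so far='wtprn15zhczb'
Chunk 4: stream[27..28]='0' size=0 (terminator). Final body='wtprn15zhczb' (12 bytes)
Body byte 0 at stream offset 3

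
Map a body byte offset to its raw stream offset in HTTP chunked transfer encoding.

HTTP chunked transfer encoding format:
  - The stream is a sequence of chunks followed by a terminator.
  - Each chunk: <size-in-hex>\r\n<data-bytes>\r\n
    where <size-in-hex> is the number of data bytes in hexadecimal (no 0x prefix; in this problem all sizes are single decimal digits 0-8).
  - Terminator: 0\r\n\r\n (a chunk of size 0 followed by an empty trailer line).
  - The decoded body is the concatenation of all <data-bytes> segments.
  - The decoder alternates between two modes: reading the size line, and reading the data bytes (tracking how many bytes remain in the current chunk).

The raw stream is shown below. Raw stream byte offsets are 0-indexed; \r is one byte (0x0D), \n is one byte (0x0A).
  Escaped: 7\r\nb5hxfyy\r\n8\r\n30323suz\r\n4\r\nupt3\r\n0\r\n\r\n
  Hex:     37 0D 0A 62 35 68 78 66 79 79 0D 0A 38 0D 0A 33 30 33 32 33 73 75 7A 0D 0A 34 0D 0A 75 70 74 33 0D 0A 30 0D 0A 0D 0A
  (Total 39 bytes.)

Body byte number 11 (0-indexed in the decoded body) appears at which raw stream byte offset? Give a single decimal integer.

Chunk 1: stream[0..1]='7' size=0x7=7, data at stream[3..10]='b5hxfyy' -> body[0..7], body so far='b5hxfyy'
Chunk 2: stream[12..13]='8' size=0x8=8, data at stream[15..23]='30323suz' -> body[7..15], body so far='b5hxfyy30323suz'
Chunk 3: stream[25..26]='4' size=0x4=4, data at stream[28..32]='upt3' -> body[15..19], body so far='b5hxfyy30323suzupt3'
Chunk 4: stream[34..35]='0' size=0 (terminator). Final body='b5hxfyy30323suzupt3' (19 bytes)
Body byte 11 at stream offset 19

Answer: 19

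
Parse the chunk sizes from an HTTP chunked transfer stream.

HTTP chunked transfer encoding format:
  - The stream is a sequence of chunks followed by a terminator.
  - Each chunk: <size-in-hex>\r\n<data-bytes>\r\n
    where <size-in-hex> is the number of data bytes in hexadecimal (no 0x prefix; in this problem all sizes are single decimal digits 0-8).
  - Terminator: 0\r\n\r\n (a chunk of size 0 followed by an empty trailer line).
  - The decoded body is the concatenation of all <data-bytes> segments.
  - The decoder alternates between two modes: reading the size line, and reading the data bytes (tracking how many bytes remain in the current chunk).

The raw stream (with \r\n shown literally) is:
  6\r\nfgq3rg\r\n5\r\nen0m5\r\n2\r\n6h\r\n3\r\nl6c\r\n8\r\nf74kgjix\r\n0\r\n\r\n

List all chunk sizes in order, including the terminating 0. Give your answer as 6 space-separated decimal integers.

Answer: 6 5 2 3 8 0

Derivation:
Chunk 1: stream[0..1]='6' size=0x6=6, data at stream[3..9]='fgq3rg' -> body[0..6], body so far='fgq3rg'
Chunk 2: stream[11..12]='5' size=0x5=5, data at stream[14..19]='en0m5' -> body[6..11], body so far='fgq3rgen0m5'
Chunk 3: stream[21..22]='2' size=0x2=2, data at stream[24..26]='6h' -> body[11..13], body so far='fgq3rgen0m56h'
Chunk 4: stream[28..29]='3' size=0x3=3, data at stream[31..34]='l6c' -> body[13..16], body so far='fgq3rgen0m56hl6c'
Chunk 5: stream[36..37]='8' size=0x8=8, data at stream[39..47]='f74kgjix' -> body[16..24], body so far='fgq3rgen0m56hl6cf74kgjix'
Chunk 6: stream[49..50]='0' size=0 (terminator). Final body='fgq3rgen0m56hl6cf74kgjix' (24 bytes)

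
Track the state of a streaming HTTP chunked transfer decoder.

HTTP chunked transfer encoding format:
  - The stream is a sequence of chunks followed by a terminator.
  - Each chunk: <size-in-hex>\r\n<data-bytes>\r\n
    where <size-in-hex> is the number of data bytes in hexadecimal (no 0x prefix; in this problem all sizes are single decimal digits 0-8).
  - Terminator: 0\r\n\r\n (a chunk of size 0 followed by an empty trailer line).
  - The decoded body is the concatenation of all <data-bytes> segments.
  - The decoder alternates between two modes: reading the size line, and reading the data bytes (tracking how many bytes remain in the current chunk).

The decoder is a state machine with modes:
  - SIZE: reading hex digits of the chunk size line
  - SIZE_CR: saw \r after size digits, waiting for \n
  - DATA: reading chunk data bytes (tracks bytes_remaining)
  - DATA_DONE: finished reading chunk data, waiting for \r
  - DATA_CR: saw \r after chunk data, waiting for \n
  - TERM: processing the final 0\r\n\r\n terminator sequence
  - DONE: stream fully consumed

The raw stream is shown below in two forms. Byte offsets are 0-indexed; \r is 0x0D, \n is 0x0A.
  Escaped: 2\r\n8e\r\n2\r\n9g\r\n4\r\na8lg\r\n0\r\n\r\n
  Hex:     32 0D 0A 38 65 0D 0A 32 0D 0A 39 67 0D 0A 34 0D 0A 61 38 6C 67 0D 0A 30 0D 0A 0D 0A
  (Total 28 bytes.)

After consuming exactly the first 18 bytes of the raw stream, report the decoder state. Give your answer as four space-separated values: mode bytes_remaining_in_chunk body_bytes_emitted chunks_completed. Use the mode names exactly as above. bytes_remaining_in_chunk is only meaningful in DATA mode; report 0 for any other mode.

Answer: DATA 3 5 2

Derivation:
Byte 0 = '2': mode=SIZE remaining=0 emitted=0 chunks_done=0
Byte 1 = 0x0D: mode=SIZE_CR remaining=0 emitted=0 chunks_done=0
Byte 2 = 0x0A: mode=DATA remaining=2 emitted=0 chunks_done=0
Byte 3 = '8': mode=DATA remaining=1 emitted=1 chunks_done=0
Byte 4 = 'e': mode=DATA_DONE remaining=0 emitted=2 chunks_done=0
Byte 5 = 0x0D: mode=DATA_CR remaining=0 emitted=2 chunks_done=0
Byte 6 = 0x0A: mode=SIZE remaining=0 emitted=2 chunks_done=1
Byte 7 = '2': mode=SIZE remaining=0 emitted=2 chunks_done=1
Byte 8 = 0x0D: mode=SIZE_CR remaining=0 emitted=2 chunks_done=1
Byte 9 = 0x0A: mode=DATA remaining=2 emitted=2 chunks_done=1
Byte 10 = '9': mode=DATA remaining=1 emitted=3 chunks_done=1
Byte 11 = 'g': mode=DATA_DONE remaining=0 emitted=4 chunks_done=1
Byte 12 = 0x0D: mode=DATA_CR remaining=0 emitted=4 chunks_done=1
Byte 13 = 0x0A: mode=SIZE remaining=0 emitted=4 chunks_done=2
Byte 14 = '4': mode=SIZE remaining=0 emitted=4 chunks_done=2
Byte 15 = 0x0D: mode=SIZE_CR remaining=0 emitted=4 chunks_done=2
Byte 16 = 0x0A: mode=DATA remaining=4 emitted=4 chunks_done=2
Byte 17 = 'a': mode=DATA remaining=3 emitted=5 chunks_done=2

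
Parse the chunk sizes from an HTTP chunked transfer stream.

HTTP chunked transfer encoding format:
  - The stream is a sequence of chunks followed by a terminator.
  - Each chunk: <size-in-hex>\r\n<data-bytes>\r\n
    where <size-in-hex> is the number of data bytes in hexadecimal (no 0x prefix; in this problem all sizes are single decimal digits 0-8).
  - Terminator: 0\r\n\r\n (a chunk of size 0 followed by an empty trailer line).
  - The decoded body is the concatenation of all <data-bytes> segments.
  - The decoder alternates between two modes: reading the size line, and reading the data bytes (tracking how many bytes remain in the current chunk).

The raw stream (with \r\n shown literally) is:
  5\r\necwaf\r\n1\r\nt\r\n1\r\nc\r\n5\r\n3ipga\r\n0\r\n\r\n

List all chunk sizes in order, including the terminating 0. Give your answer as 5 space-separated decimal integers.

Answer: 5 1 1 5 0

Derivation:
Chunk 1: stream[0..1]='5' size=0x5=5, data at stream[3..8]='ecwaf' -> body[0..5], body so far='ecwaf'
Chunk 2: stream[10..11]='1' size=0x1=1, data at stream[13..14]='t' -> body[5..6], body so far='ecwaft'
Chunk 3: stream[16..17]='1' size=0x1=1, data at stream[19..20]='c' -> body[6..7], body so far='ecwaftc'
Chunk 4: stream[22..23]='5' size=0x5=5, data at stream[25..30]='3ipga' -> body[7..12], body so far='ecwaftc3ipga'
Chunk 5: stream[32..33]='0' size=0 (terminator). Final body='ecwaftc3ipga' (12 bytes)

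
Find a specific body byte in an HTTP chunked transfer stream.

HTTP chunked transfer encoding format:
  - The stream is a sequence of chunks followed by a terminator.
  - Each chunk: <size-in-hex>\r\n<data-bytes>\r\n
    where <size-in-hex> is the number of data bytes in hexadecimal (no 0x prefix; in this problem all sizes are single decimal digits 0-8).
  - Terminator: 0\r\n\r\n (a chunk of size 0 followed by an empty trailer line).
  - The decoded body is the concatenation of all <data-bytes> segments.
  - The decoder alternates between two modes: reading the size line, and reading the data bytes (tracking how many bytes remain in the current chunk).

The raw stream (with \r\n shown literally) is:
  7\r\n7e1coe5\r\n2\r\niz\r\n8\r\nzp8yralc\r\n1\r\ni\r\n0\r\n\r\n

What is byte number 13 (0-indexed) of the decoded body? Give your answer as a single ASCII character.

Chunk 1: stream[0..1]='7' size=0x7=7, data at stream[3..10]='7e1coe5' -> body[0..7], body so far='7e1coe5'
Chunk 2: stream[12..13]='2' size=0x2=2, data at stream[15..17]='iz' -> body[7..9], body so far='7e1coe5iz'
Chunk 3: stream[19..20]='8' size=0x8=8, data at stream[22..30]='zp8yralc' -> body[9..17], body so far='7e1coe5izzp8yralc'
Chunk 4: stream[32..33]='1' size=0x1=1, data at stream[35..36]='i' -> body[17..18], body so far='7e1coe5izzp8yralci'
Chunk 5: stream[38..39]='0' size=0 (terminator). Final body='7e1coe5izzp8yralci' (18 bytes)
Body byte 13 = 'r'

Answer: r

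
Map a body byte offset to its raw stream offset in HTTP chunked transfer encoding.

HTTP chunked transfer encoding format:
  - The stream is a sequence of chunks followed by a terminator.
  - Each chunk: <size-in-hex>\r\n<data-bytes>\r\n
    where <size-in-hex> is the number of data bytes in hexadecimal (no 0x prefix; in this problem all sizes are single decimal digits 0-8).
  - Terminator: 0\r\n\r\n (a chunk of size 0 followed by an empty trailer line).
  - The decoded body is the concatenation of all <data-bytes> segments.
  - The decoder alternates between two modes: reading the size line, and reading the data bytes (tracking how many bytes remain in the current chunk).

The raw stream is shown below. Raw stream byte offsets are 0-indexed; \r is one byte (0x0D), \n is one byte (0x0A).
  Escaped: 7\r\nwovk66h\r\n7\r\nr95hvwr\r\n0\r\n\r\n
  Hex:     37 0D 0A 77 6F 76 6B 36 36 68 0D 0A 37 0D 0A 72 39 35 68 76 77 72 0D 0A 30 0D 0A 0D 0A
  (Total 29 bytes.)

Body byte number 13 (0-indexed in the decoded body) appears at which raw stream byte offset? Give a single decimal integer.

Answer: 21

Derivation:
Chunk 1: stream[0..1]='7' size=0x7=7, data at stream[3..10]='wovk66h' -> body[0..7], body so far='wovk66h'
Chunk 2: stream[12..13]='7' size=0x7=7, data at stream[15..22]='r95hvwr' -> body[7..14], body so far='wovk66hr95hvwr'
Chunk 3: stream[24..25]='0' size=0 (terminator). Final body='wovk66hr95hvwr' (14 bytes)
Body byte 13 at stream offset 21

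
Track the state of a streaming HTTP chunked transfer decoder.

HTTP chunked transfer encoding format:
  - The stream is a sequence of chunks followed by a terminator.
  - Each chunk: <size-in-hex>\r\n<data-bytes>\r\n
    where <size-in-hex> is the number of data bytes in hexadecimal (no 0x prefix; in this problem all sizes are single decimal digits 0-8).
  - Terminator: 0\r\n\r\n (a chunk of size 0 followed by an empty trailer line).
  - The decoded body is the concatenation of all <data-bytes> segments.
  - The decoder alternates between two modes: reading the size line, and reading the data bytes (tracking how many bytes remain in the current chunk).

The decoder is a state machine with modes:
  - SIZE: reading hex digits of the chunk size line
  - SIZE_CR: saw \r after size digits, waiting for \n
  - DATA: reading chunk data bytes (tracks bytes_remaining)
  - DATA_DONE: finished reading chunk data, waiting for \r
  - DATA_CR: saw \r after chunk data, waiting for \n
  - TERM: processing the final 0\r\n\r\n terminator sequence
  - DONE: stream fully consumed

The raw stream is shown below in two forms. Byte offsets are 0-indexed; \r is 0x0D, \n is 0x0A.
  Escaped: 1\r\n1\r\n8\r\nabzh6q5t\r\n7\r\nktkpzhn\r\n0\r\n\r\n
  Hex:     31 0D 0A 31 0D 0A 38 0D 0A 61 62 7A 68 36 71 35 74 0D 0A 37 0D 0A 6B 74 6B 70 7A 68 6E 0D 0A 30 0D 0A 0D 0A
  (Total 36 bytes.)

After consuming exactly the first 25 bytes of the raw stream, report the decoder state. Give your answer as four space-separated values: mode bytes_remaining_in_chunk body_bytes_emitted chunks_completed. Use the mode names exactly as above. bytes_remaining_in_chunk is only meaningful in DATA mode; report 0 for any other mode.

Answer: DATA 4 12 2

Derivation:
Byte 0 = '1': mode=SIZE remaining=0 emitted=0 chunks_done=0
Byte 1 = 0x0D: mode=SIZE_CR remaining=0 emitted=0 chunks_done=0
Byte 2 = 0x0A: mode=DATA remaining=1 emitted=0 chunks_done=0
Byte 3 = '1': mode=DATA_DONE remaining=0 emitted=1 chunks_done=0
Byte 4 = 0x0D: mode=DATA_CR remaining=0 emitted=1 chunks_done=0
Byte 5 = 0x0A: mode=SIZE remaining=0 emitted=1 chunks_done=1
Byte 6 = '8': mode=SIZE remaining=0 emitted=1 chunks_done=1
Byte 7 = 0x0D: mode=SIZE_CR remaining=0 emitted=1 chunks_done=1
Byte 8 = 0x0A: mode=DATA remaining=8 emitted=1 chunks_done=1
Byte 9 = 'a': mode=DATA remaining=7 emitted=2 chunks_done=1
Byte 10 = 'b': mode=DATA remaining=6 emitted=3 chunks_done=1
Byte 11 = 'z': mode=DATA remaining=5 emitted=4 chunks_done=1
Byte 12 = 'h': mode=DATA remaining=4 emitted=5 chunks_done=1
Byte 13 = '6': mode=DATA remaining=3 emitted=6 chunks_done=1
Byte 14 = 'q': mode=DATA remaining=2 emitted=7 chunks_done=1
Byte 15 = '5': mode=DATA remaining=1 emitted=8 chunks_done=1
Byte 16 = 't': mode=DATA_DONE remaining=0 emitted=9 chunks_done=1
Byte 17 = 0x0D: mode=DATA_CR remaining=0 emitted=9 chunks_done=1
Byte 18 = 0x0A: mode=SIZE remaining=0 emitted=9 chunks_done=2
Byte 19 = '7': mode=SIZE remaining=0 emitted=9 chunks_done=2
Byte 20 = 0x0D: mode=SIZE_CR remaining=0 emitted=9 chunks_done=2
Byte 21 = 0x0A: mode=DATA remaining=7 emitted=9 chunks_done=2
Byte 22 = 'k': mode=DATA remaining=6 emitted=10 chunks_done=2
Byte 23 = 't': mode=DATA remaining=5 emitted=11 chunks_done=2
Byte 24 = 'k': mode=DATA remaining=4 emitted=12 chunks_done=2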